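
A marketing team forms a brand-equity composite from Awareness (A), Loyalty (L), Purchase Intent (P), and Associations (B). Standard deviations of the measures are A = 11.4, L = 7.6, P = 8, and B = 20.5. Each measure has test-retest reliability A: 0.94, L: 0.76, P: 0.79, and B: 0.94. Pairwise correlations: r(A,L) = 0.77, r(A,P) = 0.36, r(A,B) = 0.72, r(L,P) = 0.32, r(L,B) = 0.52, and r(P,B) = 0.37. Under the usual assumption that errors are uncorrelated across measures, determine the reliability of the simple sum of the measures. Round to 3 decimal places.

Var(A+L+P+B) = 11.4² + 7.6² + 8² + 20.5² + 2·[11.4·7.6·0.77 + 11.4·8·0.36 + 11.4·20.5·0.72 + 7.6·8·0.32 + 7.6·20.5·0.52 + 8·20.5·0.37] = 671.97 + 857.922 = 1529.89.
Because errors are independent across components, Cov(Tᵢ,Tⱼ) = Cov(Xᵢ,Xⱼ); the off-diagonal part of the true-score variance is the same as above.
True-score variance = [11.4²·0.94 + 7.6²·0.76 + 8²·0.79 + 20.5²·0.94] + 857.922 = 611.655 + 857.922 = 1469.58.
Reliability = 1469.58 / 1529.89 = 0.961.

0.961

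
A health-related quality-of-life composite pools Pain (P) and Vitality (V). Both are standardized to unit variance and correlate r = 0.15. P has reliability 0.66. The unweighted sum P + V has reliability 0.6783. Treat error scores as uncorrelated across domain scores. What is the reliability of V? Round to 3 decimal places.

Var(P+V) = 2 + 2·0.15 = 2.300.
True-score variance = ρ_P + ρ_V + 2·0.15, so 0.6783 = (0.66 + ρ_V + 0.30) / 2.300.
ρ_V = 0.6783·2.300 − 0.66 − 0.30 = 0.600.

0.600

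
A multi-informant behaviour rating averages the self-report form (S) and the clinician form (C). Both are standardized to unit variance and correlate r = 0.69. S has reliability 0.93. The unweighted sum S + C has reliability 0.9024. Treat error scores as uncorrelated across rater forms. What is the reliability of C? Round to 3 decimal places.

Var(S+C) = 2 + 2·0.69 = 3.380.
True-score variance = ρ_S + ρ_C + 2·0.69, so 0.9024 = (0.93 + ρ_C + 1.38) / 3.380.
ρ_C = 0.9024·3.380 − 0.93 − 1.38 = 0.740.

0.740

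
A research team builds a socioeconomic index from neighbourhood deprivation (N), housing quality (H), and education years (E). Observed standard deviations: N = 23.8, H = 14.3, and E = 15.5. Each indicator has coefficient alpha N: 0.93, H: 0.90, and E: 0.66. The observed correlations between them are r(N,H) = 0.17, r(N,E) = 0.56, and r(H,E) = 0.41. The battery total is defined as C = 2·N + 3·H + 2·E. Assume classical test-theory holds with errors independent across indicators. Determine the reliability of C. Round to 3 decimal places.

Var(C) = 2²·23.8² + 3²·14.3² + 2²·15.5² + 2·[6·23.8·14.3·0.17 + 4·23.8·15.5·0.56 + 6·14.3·15.5·0.41] = 5067.17 + 3437.48 = 8504.65.
Under uncorrelated errors the observed covariances equal the true-score covariances, so only the own-variance terms attenuate.
True-score variance = [2²·23.8²·0.93 + 3²·14.3²·0.90 + 2²·15.5²·0.66] + 3437.48 = 4397.79 + 3437.48 = 7835.27.
Reliability = 7835.27 / 8504.65 = 0.921.

0.921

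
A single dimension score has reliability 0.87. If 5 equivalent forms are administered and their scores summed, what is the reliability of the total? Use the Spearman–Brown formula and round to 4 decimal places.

ρ_k = kρ / (1 + (k−1)ρ) = 5·0.87 / (1 + 4·0.87) = 4.350 / 4.480 = 0.9710.

0.9710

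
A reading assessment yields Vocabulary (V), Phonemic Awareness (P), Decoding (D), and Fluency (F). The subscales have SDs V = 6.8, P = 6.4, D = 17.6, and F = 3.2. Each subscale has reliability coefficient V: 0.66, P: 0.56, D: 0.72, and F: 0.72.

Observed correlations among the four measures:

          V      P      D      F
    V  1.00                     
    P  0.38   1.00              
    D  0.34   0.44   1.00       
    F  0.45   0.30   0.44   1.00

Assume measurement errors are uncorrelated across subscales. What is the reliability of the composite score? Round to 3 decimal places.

0.824

Var(V+P+D+F) = 6.8² + 6.4² + 17.6² + 3.2² + 2·[6.8·6.4·0.38 + 6.8·17.6·0.34 + 6.8·3.2·0.45 + 6.4·17.6·0.44 + 6.4·3.2·0.30 + 17.6·3.2·0.44] = 407.2 + 295.014 = 702.214.
With uncorrelated errors the cross-covariances are all true-score covariance, so they carry over unchanged; only the diagonal terms shrink to ρᵢσᵢ².
True-score variance = [6.8²·0.66 + 6.4²·0.56 + 17.6²·0.72 + 3.2²·0.72] + 295.014 = 283.856 + 295.014 = 578.87.
Reliability = 578.87 / 702.214 = 0.824.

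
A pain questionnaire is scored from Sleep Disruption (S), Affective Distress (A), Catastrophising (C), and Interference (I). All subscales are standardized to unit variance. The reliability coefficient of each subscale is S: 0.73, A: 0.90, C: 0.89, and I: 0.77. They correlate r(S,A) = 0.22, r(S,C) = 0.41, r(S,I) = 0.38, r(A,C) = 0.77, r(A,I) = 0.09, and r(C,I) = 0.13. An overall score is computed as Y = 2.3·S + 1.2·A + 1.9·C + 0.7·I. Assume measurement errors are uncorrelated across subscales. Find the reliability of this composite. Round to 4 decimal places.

0.9002

Var(Y) = 2.3² + 1.2² + 1.9² + 0.7² + 2·[2.76·0.22 + 4.37·0.41 + 1.61·0.38 + 2.28·0.77 + 0.84·0.09 + 1.33·0.13] = 10.83 + 10.0296 = 20.8596.
Under uncorrelated errors the observed covariances equal the true-score covariances, so only the own-variance terms attenuate.
True-score variance = [2.3²·0.73 + 1.2²·0.90 + 1.9²·0.89 + 0.7²·0.77] + 10.0296 = 8.7479 + 10.0296 = 18.7775.
Reliability = 18.7775 / 20.8596 = 0.9002.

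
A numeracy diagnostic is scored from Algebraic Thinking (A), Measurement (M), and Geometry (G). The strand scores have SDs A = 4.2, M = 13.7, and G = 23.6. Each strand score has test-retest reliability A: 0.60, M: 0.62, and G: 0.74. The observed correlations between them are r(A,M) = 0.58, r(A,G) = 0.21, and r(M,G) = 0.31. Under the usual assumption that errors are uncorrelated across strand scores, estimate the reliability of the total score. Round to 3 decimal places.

Var(A+M+G) = 4.2² + 13.7² + 23.6² + 2·[4.2·13.7·0.58 + 4.2·23.6·0.21 + 13.7·23.6·0.31] = 762.29 + 308.835 = 1071.13.
Under uncorrelated errors the observed covariances equal the true-score covariances, so only the own-variance terms attenuate.
True-score variance = [4.2²·0.60 + 13.7²·0.62 + 23.6²·0.74] + 308.835 = 539.102 + 308.835 = 847.937.
Reliability = 847.937 / 1071.13 = 0.792.

0.792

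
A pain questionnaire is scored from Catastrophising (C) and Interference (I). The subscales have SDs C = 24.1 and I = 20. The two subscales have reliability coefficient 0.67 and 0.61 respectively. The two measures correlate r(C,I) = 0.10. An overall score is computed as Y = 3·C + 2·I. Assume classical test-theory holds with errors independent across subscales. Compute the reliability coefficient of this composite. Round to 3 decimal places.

0.683

Var(Y) = 3²·24.1² + 2²·20² + 2·[6·24.1·20·0.10] = 6827.29 + 578.4 = 7405.69.
With uncorrelated errors the cross-covariances are all true-score covariance, so they carry over unchanged; only the diagonal terms shrink to ρᵢσᵢ².
True-score variance = [3²·24.1²·0.67 + 2²·20²·0.61] + 578.4 = 4478.28 + 578.4 = 5056.68.
Reliability = 5056.68 / 7405.69 = 0.683.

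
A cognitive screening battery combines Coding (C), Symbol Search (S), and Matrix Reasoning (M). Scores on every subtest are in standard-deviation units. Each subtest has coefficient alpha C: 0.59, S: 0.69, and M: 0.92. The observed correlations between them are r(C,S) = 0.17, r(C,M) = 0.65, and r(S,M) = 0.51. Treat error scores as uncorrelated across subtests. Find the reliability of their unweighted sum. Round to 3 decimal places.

Var(C+S+M) = 3 + 2·[0.17 + 0.65 + 0.51] = 3 + 2.66 = 5.66.
Because errors are independent across components, Cov(Tᵢ,Tⱼ) = Cov(Xᵢ,Xⱼ); the off-diagonal part of the true-score variance is the same as above.
True-score variance = [0.59 + 0.69 + 0.92] + 2.66 = 2.2 + 2.66 = 4.86.
Reliability = 4.86 / 5.66 = 0.859.

0.859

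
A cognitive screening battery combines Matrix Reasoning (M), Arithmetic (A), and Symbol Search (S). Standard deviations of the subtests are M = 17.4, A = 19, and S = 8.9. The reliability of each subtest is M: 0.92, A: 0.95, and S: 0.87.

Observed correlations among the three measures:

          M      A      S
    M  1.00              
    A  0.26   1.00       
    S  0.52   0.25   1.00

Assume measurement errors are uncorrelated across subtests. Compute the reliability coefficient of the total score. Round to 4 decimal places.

0.9547

Var(M+A+S) = 17.4² + 19² + 8.9² + 2·[17.4·19·0.26 + 17.4·8.9·0.52 + 19·8.9·0.25] = 742.97 + 417.516 = 1160.49.
With uncorrelated errors the cross-covariances are all true-score covariance, so they carry over unchanged; only the diagonal terms shrink to ρᵢσᵢ².
True-score variance = [17.4²·0.92 + 19²·0.95 + 8.9²·0.87] + 417.516 = 690.402 + 417.516 = 1107.92.
Reliability = 1107.92 / 1160.49 = 0.9547.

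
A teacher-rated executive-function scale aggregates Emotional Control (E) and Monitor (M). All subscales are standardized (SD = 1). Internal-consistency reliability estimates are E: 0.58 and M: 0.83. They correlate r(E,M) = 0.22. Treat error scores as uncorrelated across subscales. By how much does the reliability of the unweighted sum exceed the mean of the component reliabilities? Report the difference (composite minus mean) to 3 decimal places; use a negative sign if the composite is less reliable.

0.053

Var(sum) = 2 + 0.44 = 2.44; true-score variance = 1.41 + 0.44 = 1.85; composite reliability = 0.7582.
Mean component reliability = 0.7050.
Difference = 0.7582 − 0.7050 = 0.053.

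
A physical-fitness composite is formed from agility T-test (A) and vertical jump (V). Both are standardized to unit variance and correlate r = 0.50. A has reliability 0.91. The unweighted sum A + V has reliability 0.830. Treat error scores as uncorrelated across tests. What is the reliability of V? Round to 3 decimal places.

Var(A+V) = 2 + 2·0.50 = 3.000.
True-score variance = ρ_A + ρ_V + 2·0.50, so 0.830 = (0.91 + ρ_V + 1.00) / 3.000.
ρ_V = 0.830·3.000 − 0.91 − 1.00 = 0.580.

0.580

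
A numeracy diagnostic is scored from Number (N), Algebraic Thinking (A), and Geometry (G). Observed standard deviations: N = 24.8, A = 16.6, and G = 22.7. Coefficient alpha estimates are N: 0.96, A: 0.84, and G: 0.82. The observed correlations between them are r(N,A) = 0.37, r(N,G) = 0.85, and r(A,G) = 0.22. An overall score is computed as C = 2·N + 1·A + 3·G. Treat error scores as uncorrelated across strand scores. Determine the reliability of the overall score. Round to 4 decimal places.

Var(C) = 2²·24.8² + 16.6² + 3²·22.7² + 2·[2·24.8·16.6·0.37 + 6·24.8·22.7·0.85 + 3·16.6·22.7·0.22] = 7373.33 + 6848.88 = 14222.2.
Under uncorrelated errors the observed covariances equal the true-score covariances, so only the own-variance terms attenuate.
True-score variance = [2²·24.8²·0.96 + 16.6²·0.84 + 3²·22.7²·0.82] + 6848.88 = 6396.06 + 6848.88 = 13244.9.
Reliability = 13244.9 / 14222.2 = 0.9313.

0.9313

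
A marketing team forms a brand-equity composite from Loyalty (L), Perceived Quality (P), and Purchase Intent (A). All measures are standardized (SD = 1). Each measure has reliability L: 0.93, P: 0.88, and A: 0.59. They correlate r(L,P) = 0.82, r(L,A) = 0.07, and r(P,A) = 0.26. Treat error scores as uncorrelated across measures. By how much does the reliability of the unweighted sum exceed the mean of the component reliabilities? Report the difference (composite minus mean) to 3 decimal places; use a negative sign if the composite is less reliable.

0.087

Var(sum) = 3 + 2.3 = 5.3; true-score variance = 2.4 + 2.3 = 4.7; composite reliability = 0.8868.
Mean component reliability = 0.8000.
Difference = 0.8868 − 0.8000 = 0.087.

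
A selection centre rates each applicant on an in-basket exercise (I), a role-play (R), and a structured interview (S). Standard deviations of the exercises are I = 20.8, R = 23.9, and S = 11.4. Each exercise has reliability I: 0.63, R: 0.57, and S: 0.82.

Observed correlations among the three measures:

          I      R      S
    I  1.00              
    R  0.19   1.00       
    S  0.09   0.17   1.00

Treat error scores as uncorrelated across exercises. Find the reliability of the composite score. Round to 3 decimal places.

Var(I+R+S) = 20.8² + 23.9² + 11.4² + 2·[20.8·23.9·0.19 + 20.8·11.4·0.09 + 23.9·11.4·0.17] = 1133.81 + 324.224 = 1458.03.
Because errors are independent across components, Cov(Tᵢ,Tⱼ) = Cov(Xᵢ,Xⱼ); the off-diagonal part of the true-score variance is the same as above.
True-score variance = [20.8²·0.63 + 23.9²·0.57 + 11.4²·0.82] + 324.224 = 704.72 + 324.224 = 1028.94.
Reliability = 1028.94 / 1458.03 = 0.706.

0.706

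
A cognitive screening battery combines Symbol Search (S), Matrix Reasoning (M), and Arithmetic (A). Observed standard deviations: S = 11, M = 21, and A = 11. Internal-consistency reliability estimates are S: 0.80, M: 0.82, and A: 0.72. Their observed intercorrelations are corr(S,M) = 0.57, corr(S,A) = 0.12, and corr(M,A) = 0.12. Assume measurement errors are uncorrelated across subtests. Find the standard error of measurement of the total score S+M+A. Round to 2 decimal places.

11.72

Var(total) = 683 + 347.82 = 1030.82.
True-score variance = 545.54 + 347.82 = 893.36, so reliability = 0.8666.
Error variance = 1030.82 − 893.36 = 137.46; SEM = √137.46 = 11.72.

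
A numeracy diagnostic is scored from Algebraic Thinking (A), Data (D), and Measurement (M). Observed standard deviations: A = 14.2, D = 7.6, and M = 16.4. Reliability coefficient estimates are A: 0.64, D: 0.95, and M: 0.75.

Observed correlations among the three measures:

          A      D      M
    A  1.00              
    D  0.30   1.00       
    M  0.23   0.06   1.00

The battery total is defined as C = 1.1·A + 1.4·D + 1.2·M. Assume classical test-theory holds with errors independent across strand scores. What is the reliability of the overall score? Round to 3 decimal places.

0.812

Var(C) = 1.1²·14.2² + 1.4²·7.6² + 1.2²·16.4² + 2·[1.54·14.2·7.6·0.30 + 1.32·14.2·16.4·0.23 + 1.68·7.6·16.4·0.06] = 744.496 + 266.25 = 1010.75.
With uncorrelated errors the cross-covariances are all true-score covariance, so they carry over unchanged; only the diagonal terms shrink to ρᵢσᵢ².
True-score variance = [1.1²·14.2²·0.64 + 1.4²·7.6²·0.95 + 1.2²·16.4²·0.75] + 266.25 = 554.176 + 266.25 = 820.426.
Reliability = 820.426 / 1010.75 = 0.812.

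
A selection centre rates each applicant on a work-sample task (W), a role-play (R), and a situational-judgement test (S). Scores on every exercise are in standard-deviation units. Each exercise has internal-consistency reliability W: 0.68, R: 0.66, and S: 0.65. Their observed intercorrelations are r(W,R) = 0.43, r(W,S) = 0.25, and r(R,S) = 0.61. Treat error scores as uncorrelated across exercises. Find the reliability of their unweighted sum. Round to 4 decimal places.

Var(W+R+S) = 3 + 2·[0.43 + 0.25 + 0.61] = 3 + 2.58 = 5.58.
Because errors are independent across components, Cov(Tᵢ,Tⱼ) = Cov(Xᵢ,Xⱼ); the off-diagonal part of the true-score variance is the same as above.
True-score variance = [0.68 + 0.66 + 0.65] + 2.58 = 1.99 + 2.58 = 4.57.
Reliability = 4.57 / 5.58 = 0.8190.

0.8190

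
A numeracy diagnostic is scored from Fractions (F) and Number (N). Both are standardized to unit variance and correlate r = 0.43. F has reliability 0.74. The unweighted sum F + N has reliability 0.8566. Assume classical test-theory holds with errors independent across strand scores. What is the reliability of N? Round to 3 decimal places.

0.850

Var(F+N) = 2 + 2·0.43 = 2.860.
True-score variance = ρ_F + ρ_N + 2·0.43, so 0.8566 = (0.74 + ρ_N + 0.86) / 2.860.
ρ_N = 0.8566·2.860 − 0.74 − 0.86 = 0.850.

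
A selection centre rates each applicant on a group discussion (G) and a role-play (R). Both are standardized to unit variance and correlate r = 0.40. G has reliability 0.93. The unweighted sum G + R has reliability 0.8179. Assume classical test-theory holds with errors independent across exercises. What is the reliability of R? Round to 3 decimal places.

0.560

Var(G+R) = 2 + 2·0.40 = 2.800.
True-score variance = ρ_G + ρ_R + 2·0.40, so 0.8179 = (0.93 + ρ_R + 0.80) / 2.800.
ρ_R = 0.8179·2.800 − 0.93 − 0.80 = 0.560.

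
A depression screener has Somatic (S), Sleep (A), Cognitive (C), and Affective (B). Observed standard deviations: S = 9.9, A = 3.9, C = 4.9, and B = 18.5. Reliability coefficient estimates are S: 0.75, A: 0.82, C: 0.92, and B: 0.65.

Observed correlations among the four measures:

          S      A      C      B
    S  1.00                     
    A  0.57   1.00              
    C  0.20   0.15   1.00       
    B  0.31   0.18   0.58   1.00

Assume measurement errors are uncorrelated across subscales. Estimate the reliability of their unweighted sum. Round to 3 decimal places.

Var(S+A+C+B) = 9.9² + 3.9² + 4.9² + 18.5² + 2·[9.9·3.9·0.57 + 9.9·4.9·0.20 + 9.9·18.5·0.31 + 3.9·4.9·0.15 + 3.9·18.5·0.18 + 4.9·18.5·0.58] = 479.48 + 313.833 = 793.313.
With uncorrelated errors the cross-covariances are all true-score covariance, so they carry over unchanged; only the diagonal terms shrink to ρᵢσᵢ².
True-score variance = [9.9²·0.75 + 3.9²·0.82 + 4.9²·0.92 + 18.5²·0.65] + 313.833 = 330.531 + 313.833 = 644.365.
Reliability = 644.365 / 793.313 = 0.812.

0.812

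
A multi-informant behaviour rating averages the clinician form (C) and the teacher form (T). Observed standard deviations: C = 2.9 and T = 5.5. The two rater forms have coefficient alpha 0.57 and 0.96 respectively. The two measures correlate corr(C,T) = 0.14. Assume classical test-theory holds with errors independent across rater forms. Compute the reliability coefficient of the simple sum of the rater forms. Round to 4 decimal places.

0.8881

Var(C+T) = 2.9² + 5.5² + 2·[2.9·5.5·0.14] = 38.66 + 4.466 = 43.126.
Because errors are independent across components, Cov(Tᵢ,Tⱼ) = Cov(Xᵢ,Xⱼ); the off-diagonal part of the true-score variance is the same as above.
True-score variance = [2.9²·0.57 + 5.5²·0.96] + 4.466 = 33.8337 + 4.466 = 38.2997.
Reliability = 38.2997 / 43.126 = 0.8881.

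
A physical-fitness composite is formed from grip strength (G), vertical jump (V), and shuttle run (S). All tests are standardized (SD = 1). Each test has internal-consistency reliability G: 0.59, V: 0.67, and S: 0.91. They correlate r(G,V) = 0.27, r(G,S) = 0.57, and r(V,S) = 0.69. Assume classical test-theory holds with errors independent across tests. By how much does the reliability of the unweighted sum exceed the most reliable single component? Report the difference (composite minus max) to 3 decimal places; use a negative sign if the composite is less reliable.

Var(sum) = 3 + 3.06 = 6.06; true-score variance = 2.17 + 3.06 = 5.23; composite reliability = 0.8630.
Max component reliability = 0.9100.
Difference = 0.8630 − 0.9100 = -0.047.

-0.047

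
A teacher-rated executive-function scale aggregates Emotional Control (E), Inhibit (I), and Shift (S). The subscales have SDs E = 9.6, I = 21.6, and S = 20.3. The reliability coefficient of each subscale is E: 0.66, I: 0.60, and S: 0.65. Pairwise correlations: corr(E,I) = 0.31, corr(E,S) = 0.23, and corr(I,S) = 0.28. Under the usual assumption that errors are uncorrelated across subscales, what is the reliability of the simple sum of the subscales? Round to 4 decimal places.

Var(E+I+S) = 9.6² + 21.6² + 20.3² + 2·[9.6·21.6·0.31 + 9.6·20.3·0.23 + 21.6·20.3·0.28] = 970.81 + 463.757 = 1434.57.
Because errors are independent across components, Cov(Tᵢ,Tⱼ) = Cov(Xᵢ,Xⱼ); the off-diagonal part of the true-score variance is the same as above.
True-score variance = [9.6²·0.66 + 21.6²·0.60 + 20.3²·0.65] + 463.757 = 608.62 + 463.757 = 1072.38.
Reliability = 1072.38 / 1434.57 = 0.7475.

0.7475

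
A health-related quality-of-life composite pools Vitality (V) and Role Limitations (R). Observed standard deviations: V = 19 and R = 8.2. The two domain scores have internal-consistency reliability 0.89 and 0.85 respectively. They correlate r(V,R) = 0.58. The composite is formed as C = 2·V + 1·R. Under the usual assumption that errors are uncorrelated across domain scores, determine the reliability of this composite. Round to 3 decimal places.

0.910

Var(C) = 2²·19² + 8.2² + 2·[2·19·8.2·0.58] = 1511.24 + 361.456 = 1872.7.
Because errors are independent across components, Cov(Tᵢ,Tⱼ) = Cov(Xᵢ,Xⱼ); the off-diagonal part of the true-score variance is the same as above.
True-score variance = [2²·19²·0.89 + 8.2²·0.85] + 361.456 = 1342.31 + 361.456 = 1703.77.
Reliability = 1703.77 / 1872.7 = 0.910.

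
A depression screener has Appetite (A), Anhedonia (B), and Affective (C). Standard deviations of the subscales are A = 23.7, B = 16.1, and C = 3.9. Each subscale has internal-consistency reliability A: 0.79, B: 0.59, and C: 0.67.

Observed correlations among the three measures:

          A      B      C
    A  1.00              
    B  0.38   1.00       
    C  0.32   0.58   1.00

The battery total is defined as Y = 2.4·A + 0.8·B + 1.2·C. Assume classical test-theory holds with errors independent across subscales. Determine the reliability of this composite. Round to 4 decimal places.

0.8212

Var(Y) = 2.4²·23.7² + 0.8²·16.1² + 1.2²·3.9² + 2·[1.92·23.7·16.1·0.38 + 2.88·23.7·3.9·0.32 + 0.96·16.1·3.9·0.58] = 3423.13 + 797.077 = 4220.21.
Because errors are independent across components, Cov(Tᵢ,Tⱼ) = Cov(Xᵢ,Xⱼ); the off-diagonal part of the true-score variance is the same as above.
True-score variance = [2.4²·23.7²·0.79 + 0.8²·16.1²·0.59 + 1.2²·3.9²·0.67] + 797.077 = 2668.47 + 797.077 = 3465.54.
Reliability = 3465.54 / 4220.21 = 0.8212.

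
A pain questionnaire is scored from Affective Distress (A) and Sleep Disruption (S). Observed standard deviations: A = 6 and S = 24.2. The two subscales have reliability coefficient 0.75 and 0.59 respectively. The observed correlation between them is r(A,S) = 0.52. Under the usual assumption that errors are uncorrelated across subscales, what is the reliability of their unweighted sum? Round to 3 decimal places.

Var(A+S) = 6² + 24.2² + 2·[6·24.2·0.52] = 621.64 + 151.008 = 772.648.
With uncorrelated errors the cross-covariances are all true-score covariance, so they carry over unchanged; only the diagonal terms shrink to ρᵢσᵢ².
True-score variance = [6²·0.75 + 24.2²·0.59] + 151.008 = 372.528 + 151.008 = 523.536.
Reliability = 523.536 / 772.648 = 0.678.

0.678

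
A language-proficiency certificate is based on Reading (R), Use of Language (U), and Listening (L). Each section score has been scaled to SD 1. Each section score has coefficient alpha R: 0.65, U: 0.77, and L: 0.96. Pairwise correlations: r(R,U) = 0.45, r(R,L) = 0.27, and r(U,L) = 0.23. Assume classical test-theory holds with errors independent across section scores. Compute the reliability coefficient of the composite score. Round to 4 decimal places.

0.8735

Var(R+U+L) = 3 + 2·[0.45 + 0.27 + 0.23] = 3 + 1.9 = 4.9.
Under uncorrelated errors the observed covariances equal the true-score covariances, so only the own-variance terms attenuate.
True-score variance = [0.65 + 0.77 + 0.96] + 1.9 = 2.38 + 1.9 = 4.28.
Reliability = 4.28 / 4.9 = 0.8735.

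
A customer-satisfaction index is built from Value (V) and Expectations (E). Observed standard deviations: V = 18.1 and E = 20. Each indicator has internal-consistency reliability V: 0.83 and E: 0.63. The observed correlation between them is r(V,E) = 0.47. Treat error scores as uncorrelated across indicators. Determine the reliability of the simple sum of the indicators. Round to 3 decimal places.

0.809

Var(V+E) = 18.1² + 20² + 2·[18.1·20·0.47] = 727.61 + 340.28 = 1067.89.
With uncorrelated errors the cross-covariances are all true-score covariance, so they carry over unchanged; only the diagonal terms shrink to ρᵢσᵢ².
True-score variance = [18.1²·0.83 + 20²·0.63] + 340.28 = 523.916 + 340.28 = 864.196.
Reliability = 864.196 / 1067.89 = 0.809.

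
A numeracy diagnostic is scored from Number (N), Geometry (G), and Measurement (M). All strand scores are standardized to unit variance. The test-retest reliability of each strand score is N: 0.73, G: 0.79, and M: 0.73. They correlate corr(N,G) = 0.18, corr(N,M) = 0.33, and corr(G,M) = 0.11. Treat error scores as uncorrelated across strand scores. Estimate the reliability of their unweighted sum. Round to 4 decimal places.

0.8231

Var(N+G+M) = 3 + 2·[0.18 + 0.33 + 0.11] = 3 + 1.24 = 4.24.
Under uncorrelated errors the observed covariances equal the true-score covariances, so only the own-variance terms attenuate.
True-score variance = [0.73 + 0.79 + 0.73] + 1.24 = 2.25 + 1.24 = 3.49.
Reliability = 3.49 / 4.24 = 0.8231.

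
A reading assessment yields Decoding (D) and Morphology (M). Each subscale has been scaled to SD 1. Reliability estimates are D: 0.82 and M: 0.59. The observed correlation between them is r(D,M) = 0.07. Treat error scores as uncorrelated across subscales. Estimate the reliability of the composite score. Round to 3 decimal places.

0.724

Var(D+M) = 2 + 2·[0.07] = 2 + 0.14 = 2.14.
With uncorrelated errors the cross-covariances are all true-score covariance, so they carry over unchanged; only the diagonal terms shrink to ρᵢσᵢ².
True-score variance = [0.82 + 0.59] + 0.14 = 1.41 + 0.14 = 1.55.
Reliability = 1.55 / 2.14 = 0.724.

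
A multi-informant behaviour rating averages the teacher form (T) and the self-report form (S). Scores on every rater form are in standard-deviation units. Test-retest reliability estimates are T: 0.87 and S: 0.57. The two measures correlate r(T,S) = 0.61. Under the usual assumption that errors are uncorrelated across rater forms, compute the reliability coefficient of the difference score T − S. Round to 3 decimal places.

Var(T−S) = 1 + 1 − 2·0.61 = 2 − 1.22 = 0.78.
Under uncorrelated errors the observed covariances equal the true-score covariances, so only the own-variance terms attenuate.
True-score variance = [0.87 + 0.57] − 1.22 = 1.44 − 1.22 = 0.22.
Reliability = 0.22 / 0.78 = 0.282.

0.282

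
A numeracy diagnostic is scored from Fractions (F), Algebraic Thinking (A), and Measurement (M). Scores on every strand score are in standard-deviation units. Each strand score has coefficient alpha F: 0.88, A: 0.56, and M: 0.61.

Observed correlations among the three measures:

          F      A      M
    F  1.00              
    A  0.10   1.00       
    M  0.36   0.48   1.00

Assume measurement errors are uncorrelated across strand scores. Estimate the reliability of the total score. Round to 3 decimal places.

0.805

Var(F+A+M) = 3 + 2·[0.10 + 0.36 + 0.48] = 3 + 1.88 = 4.88.
With uncorrelated errors the cross-covariances are all true-score covariance, so they carry over unchanged; only the diagonal terms shrink to ρᵢσᵢ².
True-score variance = [0.88 + 0.56 + 0.61] + 1.88 = 2.05 + 1.88 = 3.93.
Reliability = 3.93 / 4.88 = 0.805.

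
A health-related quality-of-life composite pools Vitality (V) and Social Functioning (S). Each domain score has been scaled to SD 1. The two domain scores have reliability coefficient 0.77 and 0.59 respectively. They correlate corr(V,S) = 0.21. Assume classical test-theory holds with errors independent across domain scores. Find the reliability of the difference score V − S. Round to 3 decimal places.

Var(V−S) = 1 + 1 − 2·0.21 = 2 − 0.42 = 1.58.
Under uncorrelated errors the observed covariances equal the true-score covariances, so only the own-variance terms attenuate.
True-score variance = [0.77 + 0.59] − 0.42 = 1.36 − 0.42 = 0.94.
Reliability = 0.94 / 1.58 = 0.595.

0.595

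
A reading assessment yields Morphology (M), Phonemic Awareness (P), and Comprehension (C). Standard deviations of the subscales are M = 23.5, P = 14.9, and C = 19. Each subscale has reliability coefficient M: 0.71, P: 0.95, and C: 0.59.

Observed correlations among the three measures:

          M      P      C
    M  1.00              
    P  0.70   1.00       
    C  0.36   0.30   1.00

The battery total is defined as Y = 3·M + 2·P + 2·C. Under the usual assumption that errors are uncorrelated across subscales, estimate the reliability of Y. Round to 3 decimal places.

Var(Y) = 3²·23.5² + 2²·14.9² + 2²·19² + 2·[6·23.5·14.9·0.70 + 6·23.5·19·0.36 + 4·14.9·19·0.30] = 7302.29 + 5549.58 = 12851.9.
With uncorrelated errors the cross-covariances are all true-score covariance, so they carry over unchanged; only the diagonal terms shrink to ρᵢσᵢ².
True-score variance = [3²·23.5²·0.71 + 2²·14.9²·0.95 + 2²·19²·0.59] + 5549.58 = 5224.48 + 5549.58 = 10774.1.
Reliability = 10774.1 / 12851.9 = 0.838.

0.838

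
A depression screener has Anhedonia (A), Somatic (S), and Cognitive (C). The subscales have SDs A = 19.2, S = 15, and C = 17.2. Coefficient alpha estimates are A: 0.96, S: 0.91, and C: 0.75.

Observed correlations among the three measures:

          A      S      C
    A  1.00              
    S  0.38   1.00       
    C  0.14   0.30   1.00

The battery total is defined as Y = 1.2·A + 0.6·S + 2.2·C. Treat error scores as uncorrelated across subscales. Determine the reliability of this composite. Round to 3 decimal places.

0.854

Var(Y) = 1.2²·19.2² + 0.6²·15² + 2.2²·17.2² + 2·[0.72·19.2·15·0.38 + 2.64·19.2·17.2·0.14 + 1.32·15·17.2·0.30] = 2043.71 + 606.043 = 2649.75.
With uncorrelated errors the cross-covariances are all true-score covariance, so they carry over unchanged; only the diagonal terms shrink to ρᵢσᵢ².
True-score variance = [1.2²·19.2²·0.96 + 0.6²·15²·0.91 + 2.2²·17.2²·0.75] + 606.043 = 1657.22 + 606.043 = 2263.26.
Reliability = 2263.26 / 2649.75 = 0.854.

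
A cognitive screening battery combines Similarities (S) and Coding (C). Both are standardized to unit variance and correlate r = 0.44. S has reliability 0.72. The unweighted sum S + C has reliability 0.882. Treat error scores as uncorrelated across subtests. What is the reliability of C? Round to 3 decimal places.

Var(S+C) = 2 + 2·0.44 = 2.880.
True-score variance = ρ_S + ρ_C + 2·0.44, so 0.882 = (0.72 + ρ_C + 0.88) / 2.880.
ρ_C = 0.882·2.880 − 0.72 − 0.88 = 0.940.

0.940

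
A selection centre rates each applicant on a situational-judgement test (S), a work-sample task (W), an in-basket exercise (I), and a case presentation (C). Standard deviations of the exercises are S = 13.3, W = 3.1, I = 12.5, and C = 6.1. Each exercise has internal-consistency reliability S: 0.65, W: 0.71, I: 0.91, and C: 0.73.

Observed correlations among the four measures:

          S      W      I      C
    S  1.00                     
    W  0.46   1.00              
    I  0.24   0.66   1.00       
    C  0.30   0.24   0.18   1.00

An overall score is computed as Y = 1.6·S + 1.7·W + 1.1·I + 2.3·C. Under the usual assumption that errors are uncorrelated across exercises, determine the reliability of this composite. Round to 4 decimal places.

Var(Y) = 1.6²·13.3² + 1.7²·3.1² + 1.1²·12.5² + 2.3²·6.1² + 2·[2.72·13.3·3.1·0.46 + 1.76·13.3·12.5·0.24 + 3.68·13.3·6.1·0.30 + 1.87·3.1·12.5·0.66 + 3.91·3.1·6.1·0.24 + 2.53·12.5·6.1·0.18] = 866.515 + 623.346 = 1489.86.
With uncorrelated errors the cross-covariances are all true-score covariance, so they carry over unchanged; only the diagonal terms shrink to ρᵢσᵢ².
True-score variance = [1.6²·13.3²·0.65 + 1.7²·3.1²·0.71 + 1.1²·12.5²·0.91 + 2.3²·6.1²·0.73] + 623.346 = 629.804 + 623.346 = 1253.15.
Reliability = 1253.15 / 1489.86 = 0.8411.

0.8411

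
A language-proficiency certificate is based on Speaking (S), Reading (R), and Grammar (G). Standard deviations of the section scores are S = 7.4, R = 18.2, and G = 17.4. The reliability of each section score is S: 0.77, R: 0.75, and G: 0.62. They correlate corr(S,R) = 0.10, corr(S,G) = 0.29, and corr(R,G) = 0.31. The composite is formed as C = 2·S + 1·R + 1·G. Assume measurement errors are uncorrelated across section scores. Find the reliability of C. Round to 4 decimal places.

0.8018

Var(C) = 2²·7.4² + 18.2² + 17.4² + 2·[2·7.4·18.2·0.10 + 2·7.4·17.4·0.29 + 18.2·17.4·0.31] = 853.04 + 399.575 = 1252.62.
Under uncorrelated errors the observed covariances equal the true-score covariances, so only the own-variance terms attenuate.
True-score variance = [2²·7.4²·0.77 + 18.2²·0.75 + 17.4²·0.62] + 399.575 = 604.802 + 399.575 = 1004.38.
Reliability = 1004.38 / 1252.62 = 0.8018.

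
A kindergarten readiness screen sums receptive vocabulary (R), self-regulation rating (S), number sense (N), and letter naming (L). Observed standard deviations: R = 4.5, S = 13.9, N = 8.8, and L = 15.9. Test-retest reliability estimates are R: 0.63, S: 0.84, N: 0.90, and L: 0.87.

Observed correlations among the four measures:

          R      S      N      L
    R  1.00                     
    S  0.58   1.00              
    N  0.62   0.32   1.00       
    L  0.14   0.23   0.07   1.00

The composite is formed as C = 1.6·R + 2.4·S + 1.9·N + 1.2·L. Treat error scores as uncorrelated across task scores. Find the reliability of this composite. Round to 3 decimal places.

0.908

Var(C) = 1.6²·4.5² + 2.4²·13.9² + 1.9²·8.8² + 1.2²·15.9² + 2·[3.84·4.5·13.9·0.58 + 3.04·4.5·8.8·0.62 + 1.92·4.5·15.9·0.14 + 4.56·13.9·8.8·0.32 + 2.88·13.9·15.9·0.23 + 2.28·8.8·15.9·0.07] = 1808.33 + 1160.8 = 2969.13.
Under uncorrelated errors the observed covariances equal the true-score covariances, so only the own-variance terms attenuate.
True-score variance = [1.6²·4.5²·0.63 + 2.4²·13.9²·0.84 + 1.9²·8.8²·0.90 + 1.2²·15.9²·0.87] + 1160.8 = 1535.81 + 1160.8 = 2696.61.
Reliability = 2696.61 / 2969.13 = 0.908.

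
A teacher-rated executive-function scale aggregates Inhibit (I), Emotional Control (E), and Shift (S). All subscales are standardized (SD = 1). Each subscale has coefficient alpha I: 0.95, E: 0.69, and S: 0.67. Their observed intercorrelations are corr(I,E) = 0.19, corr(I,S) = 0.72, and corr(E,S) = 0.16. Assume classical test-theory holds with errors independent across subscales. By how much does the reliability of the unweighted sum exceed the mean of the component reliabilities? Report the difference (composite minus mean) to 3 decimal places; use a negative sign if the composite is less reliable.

0.096

Var(sum) = 3 + 2.14 = 5.14; true-score variance = 2.31 + 2.14 = 4.45; composite reliability = 0.8658.
Mean component reliability = 0.7700.
Difference = 0.8658 − 0.7700 = 0.096.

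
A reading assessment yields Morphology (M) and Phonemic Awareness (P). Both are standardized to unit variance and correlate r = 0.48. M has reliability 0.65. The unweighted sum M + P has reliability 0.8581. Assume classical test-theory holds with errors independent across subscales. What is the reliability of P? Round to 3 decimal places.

Var(M+P) = 2 + 2·0.48 = 2.960.
True-score variance = ρ_M + ρ_P + 2·0.48, so 0.8581 = (0.65 + ρ_P + 0.96) / 2.960.
ρ_P = 0.8581·2.960 − 0.65 − 0.96 = 0.930.

0.930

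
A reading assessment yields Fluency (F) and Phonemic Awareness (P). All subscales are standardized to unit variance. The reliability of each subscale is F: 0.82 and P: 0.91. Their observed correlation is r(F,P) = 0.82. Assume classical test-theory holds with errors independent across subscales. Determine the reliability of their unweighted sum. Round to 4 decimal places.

0.9258

Var(F+P) = 2 + 2·[0.82] = 2 + 1.64 = 3.64.
Under uncorrelated errors the observed covariances equal the true-score covariances, so only the own-variance terms attenuate.
True-score variance = [0.82 + 0.91] + 1.64 = 1.73 + 1.64 = 3.37.
Reliability = 3.37 / 3.64 = 0.9258.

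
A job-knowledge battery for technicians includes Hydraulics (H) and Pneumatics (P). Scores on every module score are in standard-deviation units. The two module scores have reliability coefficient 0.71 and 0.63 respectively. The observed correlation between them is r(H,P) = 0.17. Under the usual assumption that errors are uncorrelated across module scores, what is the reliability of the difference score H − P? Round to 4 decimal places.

0.6024

Var(H−P) = 1 + 1 − 2·0.17 = 2 − 0.34 = 1.66.
Because errors are independent across components, Cov(Tᵢ,Tⱼ) = Cov(Xᵢ,Xⱼ); the off-diagonal part of the true-score variance is the same as above.
True-score variance = [0.71 + 0.63] − 0.34 = 1.34 − 0.34 = 1.
Reliability = 1 / 1.66 = 0.6024.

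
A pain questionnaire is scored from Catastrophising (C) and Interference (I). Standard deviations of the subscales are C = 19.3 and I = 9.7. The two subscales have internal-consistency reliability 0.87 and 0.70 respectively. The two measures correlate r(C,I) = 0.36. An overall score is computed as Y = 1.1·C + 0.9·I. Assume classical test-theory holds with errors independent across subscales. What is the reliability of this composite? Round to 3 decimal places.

0.877

Var(Y) = 1.1²·19.3² + 0.9²·9.7² + 2·[0.99·19.3·9.7·0.36] = 526.926 + 133.443 = 660.369.
Under uncorrelated errors the observed covariances equal the true-score covariances, so only the own-variance terms attenuate.
True-score variance = [1.1²·19.3²·0.87 + 0.9²·9.7²·0.70] + 133.443 = 445.469 + 133.443 = 578.913.
Reliability = 578.913 / 660.369 = 0.877.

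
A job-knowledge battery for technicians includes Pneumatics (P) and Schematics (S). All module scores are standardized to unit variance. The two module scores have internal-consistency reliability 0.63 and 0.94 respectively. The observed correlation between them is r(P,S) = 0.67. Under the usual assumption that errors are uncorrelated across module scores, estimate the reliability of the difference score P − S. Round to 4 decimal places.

Var(P−S) = 1 + 1 − 2·0.67 = 2 − 1.34 = 0.66.
Because errors are independent across components, Cov(Tᵢ,Tⱼ) = Cov(Xᵢ,Xⱼ); the off-diagonal part of the true-score variance is the same as above.
True-score variance = [0.63 + 0.94] − 1.34 = 1.57 − 1.34 = 0.23.
Reliability = 0.23 / 0.66 = 0.3485.

0.3485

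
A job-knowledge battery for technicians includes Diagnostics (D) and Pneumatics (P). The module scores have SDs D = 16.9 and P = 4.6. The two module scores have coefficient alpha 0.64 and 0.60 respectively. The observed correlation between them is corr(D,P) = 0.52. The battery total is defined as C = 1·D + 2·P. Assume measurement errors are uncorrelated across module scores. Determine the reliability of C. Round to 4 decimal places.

0.7431

Var(C) = 16.9² + 2²·4.6² + 2·[2·16.9·4.6·0.52] = 370.25 + 161.699 = 531.949.
Under uncorrelated errors the observed covariances equal the true-score covariances, so only the own-variance terms attenuate.
True-score variance = [16.9²·0.64 + 2²·4.6²·0.60] + 161.699 = 233.574 + 161.699 = 395.274.
Reliability = 395.274 / 531.949 = 0.7431.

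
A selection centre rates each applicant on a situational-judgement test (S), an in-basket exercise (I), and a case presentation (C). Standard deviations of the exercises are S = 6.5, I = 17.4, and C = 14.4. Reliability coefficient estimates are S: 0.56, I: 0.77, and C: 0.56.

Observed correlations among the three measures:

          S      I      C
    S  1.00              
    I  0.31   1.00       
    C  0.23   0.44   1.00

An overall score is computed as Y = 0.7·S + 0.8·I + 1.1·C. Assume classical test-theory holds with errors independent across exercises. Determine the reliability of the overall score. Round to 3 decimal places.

0.776

Var(Y) = 0.7²·6.5² + 0.8²·17.4² + 1.1²·14.4² + 2·[0.56·6.5·17.4·0.31 + 0.77·6.5·14.4·0.23 + 0.88·17.4·14.4·0.44] = 465.375 + 266.455 = 731.83.
With uncorrelated errors the cross-covariances are all true-score covariance, so they carry over unchanged; only the diagonal terms shrink to ρᵢσᵢ².
True-score variance = [0.7²·6.5²·0.56 + 0.8²·17.4²·0.77 + 1.1²·14.4²·0.56] + 266.455 = 301.301 + 266.455 = 567.756.
Reliability = 567.756 / 731.83 = 0.776.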